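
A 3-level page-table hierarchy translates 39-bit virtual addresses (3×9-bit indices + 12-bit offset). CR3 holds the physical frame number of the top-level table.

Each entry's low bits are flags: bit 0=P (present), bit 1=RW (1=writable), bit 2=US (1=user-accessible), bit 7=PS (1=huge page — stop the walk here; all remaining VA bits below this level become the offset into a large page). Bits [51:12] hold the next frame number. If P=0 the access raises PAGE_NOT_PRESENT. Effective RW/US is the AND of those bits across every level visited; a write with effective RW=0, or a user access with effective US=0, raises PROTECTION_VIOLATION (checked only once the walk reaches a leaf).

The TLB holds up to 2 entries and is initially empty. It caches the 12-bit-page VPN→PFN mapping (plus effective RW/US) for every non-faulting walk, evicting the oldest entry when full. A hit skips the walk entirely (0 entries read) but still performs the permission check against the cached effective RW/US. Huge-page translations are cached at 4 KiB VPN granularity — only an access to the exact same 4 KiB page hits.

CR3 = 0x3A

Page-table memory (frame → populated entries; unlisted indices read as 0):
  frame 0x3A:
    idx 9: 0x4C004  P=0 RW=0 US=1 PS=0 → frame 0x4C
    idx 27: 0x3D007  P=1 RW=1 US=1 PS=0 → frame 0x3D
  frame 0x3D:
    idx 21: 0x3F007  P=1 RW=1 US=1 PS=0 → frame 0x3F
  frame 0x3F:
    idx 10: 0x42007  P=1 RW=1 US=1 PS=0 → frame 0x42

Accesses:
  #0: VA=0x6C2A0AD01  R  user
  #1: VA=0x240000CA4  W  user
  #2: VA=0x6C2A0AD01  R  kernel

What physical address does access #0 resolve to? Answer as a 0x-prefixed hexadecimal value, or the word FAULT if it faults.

Walk each access:
#0 VA=0x6C2A0AD01 (r,user):
  [0] read 0x3A idx=27: raw=0x3D007 flags P=1 W=1 U=1 S=0
  [1] read 0x3D idx=21: raw=0x3F007 flags P=1 W=1 U=1 S=0
  [2] read 0x3F idx=10: raw=0x42007 flags P=1 W=1 U=1 S=0
  ⇒ phys 0x42D01  [3 reads]
#1 VA=0x240000CA4 (w,user):
  [0] read 0x3A idx=9: raw=0x4C004 flags P=0 W=0 U=1 S=0
  → PAGE_NOT_PRESENT  (1 entries read)
#2 VA=0x6C2A0AD01 (r,kernel):
  TLB hit vpn=0x6C2A0A → PA=0x42D01

Access #0 PA: 0x42D01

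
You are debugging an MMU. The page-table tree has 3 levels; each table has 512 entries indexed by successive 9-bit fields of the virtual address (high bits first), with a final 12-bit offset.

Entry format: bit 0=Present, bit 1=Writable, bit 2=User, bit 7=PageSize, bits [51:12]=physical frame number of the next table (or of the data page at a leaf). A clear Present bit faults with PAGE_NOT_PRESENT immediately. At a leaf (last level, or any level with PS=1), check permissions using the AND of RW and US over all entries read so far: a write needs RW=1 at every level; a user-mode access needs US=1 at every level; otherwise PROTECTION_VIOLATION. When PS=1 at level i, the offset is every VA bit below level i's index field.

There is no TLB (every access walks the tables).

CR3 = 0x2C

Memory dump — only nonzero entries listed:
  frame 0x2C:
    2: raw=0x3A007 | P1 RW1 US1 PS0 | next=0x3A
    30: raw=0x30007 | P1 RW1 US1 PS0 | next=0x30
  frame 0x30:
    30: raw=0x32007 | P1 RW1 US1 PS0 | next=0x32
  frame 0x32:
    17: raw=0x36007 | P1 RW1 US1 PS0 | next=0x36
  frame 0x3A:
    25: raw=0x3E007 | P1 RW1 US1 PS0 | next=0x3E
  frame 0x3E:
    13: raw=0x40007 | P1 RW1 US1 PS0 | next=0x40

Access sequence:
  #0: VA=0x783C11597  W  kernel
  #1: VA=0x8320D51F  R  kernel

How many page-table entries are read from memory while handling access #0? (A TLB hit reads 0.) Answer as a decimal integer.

Trace:
#0 VA=0x783C11597 (w,kernel):
  [0] read 0x2C idx=30: raw=0x30007 flags P=1 W=1 U=1 S=0
  [1] read 0x30 idx=30: raw=0x32007 flags P=1 W=1 U=1 S=0
  [2] read 0x32 idx=17: raw=0x36007 flags P=1 W=1 U=1 S=0
  → PA=0x36597  (3 entries read)
#1 VA=0x8320D51F (r,kernel):
  [0] read 0x2C idx=2: raw=0x3A007 flags P=1 W=1 U=1 S=0
  [1] read 0x3A idx=25: raw=0x3E007 flags P=1 W=1 U=1 S=0
  [2] read 0x3E idx=13: raw=0x40007 flags P=1 W=1 U=1 S=0
  → PA=0x4051F  (3 entries read)

Entries read for #0: 3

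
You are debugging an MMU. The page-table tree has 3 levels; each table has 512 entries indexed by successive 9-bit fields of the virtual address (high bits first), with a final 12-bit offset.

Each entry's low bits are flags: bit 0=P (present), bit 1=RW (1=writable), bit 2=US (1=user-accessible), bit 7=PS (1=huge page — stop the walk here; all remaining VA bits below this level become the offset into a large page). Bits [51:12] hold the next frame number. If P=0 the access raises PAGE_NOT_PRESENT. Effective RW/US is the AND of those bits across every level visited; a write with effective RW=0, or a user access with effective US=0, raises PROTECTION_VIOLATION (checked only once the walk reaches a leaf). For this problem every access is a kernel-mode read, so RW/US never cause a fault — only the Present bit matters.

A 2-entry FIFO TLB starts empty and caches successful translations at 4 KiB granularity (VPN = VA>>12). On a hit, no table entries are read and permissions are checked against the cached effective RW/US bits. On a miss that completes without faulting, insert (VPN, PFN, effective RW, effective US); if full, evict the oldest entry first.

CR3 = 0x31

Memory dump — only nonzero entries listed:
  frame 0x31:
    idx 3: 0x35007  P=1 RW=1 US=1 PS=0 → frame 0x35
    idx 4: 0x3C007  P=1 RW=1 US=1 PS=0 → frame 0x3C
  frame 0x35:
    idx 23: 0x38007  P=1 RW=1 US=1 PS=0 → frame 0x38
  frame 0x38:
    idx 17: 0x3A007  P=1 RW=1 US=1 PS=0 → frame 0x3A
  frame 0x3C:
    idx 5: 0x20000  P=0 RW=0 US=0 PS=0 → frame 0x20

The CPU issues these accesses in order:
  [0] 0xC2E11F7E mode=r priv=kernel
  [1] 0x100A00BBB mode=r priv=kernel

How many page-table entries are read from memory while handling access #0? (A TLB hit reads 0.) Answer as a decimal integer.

Walk each access:
#0 VA=0xC2E11F7E (r,kernel):
  L0 @0x31[3] → 0x35007  P=1,RW=1,US=1,PS=0
  L1 @0x35[23] → 0x38007  P=1,RW=1,US=1,PS=0
  L2 @0x38[17] → 0x3A007  P=1,RW=1,US=1,PS=0
  → PA=0x3AF7E  (3 entries read)
#1 VA=0x100A00BBB (r,kernel):
  L0 @0x31[4] → 0x3C007  P=1,RW=1,US=1,PS=0
  L1 @0x3C[5] → 0x20000  P=0,RW=0,US=0,PS=0
  → PAGE_NOT_PRESENT  (2 entries read)

Entries read for #0: 3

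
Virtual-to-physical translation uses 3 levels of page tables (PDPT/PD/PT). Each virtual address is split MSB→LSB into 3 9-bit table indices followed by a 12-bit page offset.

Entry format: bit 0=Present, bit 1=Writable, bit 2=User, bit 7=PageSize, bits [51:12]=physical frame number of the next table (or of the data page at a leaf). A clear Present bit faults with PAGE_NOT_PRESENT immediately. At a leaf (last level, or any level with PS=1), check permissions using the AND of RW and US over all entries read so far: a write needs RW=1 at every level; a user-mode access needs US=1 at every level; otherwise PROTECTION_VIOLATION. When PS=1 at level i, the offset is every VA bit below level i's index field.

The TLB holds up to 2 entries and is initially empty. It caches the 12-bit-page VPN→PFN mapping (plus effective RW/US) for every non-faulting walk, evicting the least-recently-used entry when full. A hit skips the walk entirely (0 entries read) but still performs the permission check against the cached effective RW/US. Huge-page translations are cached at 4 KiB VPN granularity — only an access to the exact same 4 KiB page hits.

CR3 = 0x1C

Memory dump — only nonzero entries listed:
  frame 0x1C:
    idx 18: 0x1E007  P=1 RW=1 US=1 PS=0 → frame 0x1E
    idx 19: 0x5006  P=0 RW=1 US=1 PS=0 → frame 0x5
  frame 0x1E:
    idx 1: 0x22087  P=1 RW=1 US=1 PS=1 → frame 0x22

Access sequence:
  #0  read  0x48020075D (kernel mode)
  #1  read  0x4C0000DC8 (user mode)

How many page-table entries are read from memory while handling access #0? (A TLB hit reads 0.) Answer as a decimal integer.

Per-access translation:
#0 VA=0x48020075D (r,kernel):
  L0 @0x1C[18] → 0x1E007  P=1,RW=1,US=1,PS=0
  L1 @0x1E[1] → 0x22087  P=1,RW=1,US=1,PS=1
  ✓ 0x2275D (huge @L1)  — 2 lookups
#1 VA=0x4C0000DC8 (r,user):
  L0 @0x1C[19] → 0x5006  P=0,RW=1,US=1,PS=0
  → PAGE_NOT_PRESENT  (1 entries read)

Entries read for #0: 2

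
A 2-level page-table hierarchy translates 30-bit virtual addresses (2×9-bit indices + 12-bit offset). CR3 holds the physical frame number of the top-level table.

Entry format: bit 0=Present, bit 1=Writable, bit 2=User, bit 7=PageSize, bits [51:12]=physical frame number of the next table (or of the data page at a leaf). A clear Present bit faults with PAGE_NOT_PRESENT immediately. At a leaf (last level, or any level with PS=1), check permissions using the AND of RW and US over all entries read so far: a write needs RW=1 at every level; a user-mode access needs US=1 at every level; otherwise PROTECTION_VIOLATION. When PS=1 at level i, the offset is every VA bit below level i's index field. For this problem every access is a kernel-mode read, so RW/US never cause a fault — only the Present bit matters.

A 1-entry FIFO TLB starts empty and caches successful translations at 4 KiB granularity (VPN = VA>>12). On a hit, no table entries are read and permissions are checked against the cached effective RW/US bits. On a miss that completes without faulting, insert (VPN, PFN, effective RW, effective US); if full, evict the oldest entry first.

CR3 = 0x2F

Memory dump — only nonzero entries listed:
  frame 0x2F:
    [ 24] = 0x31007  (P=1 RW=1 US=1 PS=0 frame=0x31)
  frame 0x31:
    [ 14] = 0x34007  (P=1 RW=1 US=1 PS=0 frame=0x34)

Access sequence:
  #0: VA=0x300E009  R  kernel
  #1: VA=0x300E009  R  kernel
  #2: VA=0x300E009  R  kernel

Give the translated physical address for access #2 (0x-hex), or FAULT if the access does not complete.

Per-access translation:
#0 VA=0x300E009 (r,kernel):
  [0] read 0x2F idx=24: raw=0x31007 flags P=1 W=1 U=1 S=0
  [1] read 0x31 idx=14: raw=0x34007 flags P=1 W=1 U=1 S=0
  ✓ 0x34009  — 2 lookups
#1 VA=0x300E009 (r,kernel):
  TLB hit vpn=0x300E → PA=0x34009
#2 VA=0x300E009 (r,kernel):
  TLB hit vpn=0x300E → PA=0x34009

Access #2 PA: 0x34009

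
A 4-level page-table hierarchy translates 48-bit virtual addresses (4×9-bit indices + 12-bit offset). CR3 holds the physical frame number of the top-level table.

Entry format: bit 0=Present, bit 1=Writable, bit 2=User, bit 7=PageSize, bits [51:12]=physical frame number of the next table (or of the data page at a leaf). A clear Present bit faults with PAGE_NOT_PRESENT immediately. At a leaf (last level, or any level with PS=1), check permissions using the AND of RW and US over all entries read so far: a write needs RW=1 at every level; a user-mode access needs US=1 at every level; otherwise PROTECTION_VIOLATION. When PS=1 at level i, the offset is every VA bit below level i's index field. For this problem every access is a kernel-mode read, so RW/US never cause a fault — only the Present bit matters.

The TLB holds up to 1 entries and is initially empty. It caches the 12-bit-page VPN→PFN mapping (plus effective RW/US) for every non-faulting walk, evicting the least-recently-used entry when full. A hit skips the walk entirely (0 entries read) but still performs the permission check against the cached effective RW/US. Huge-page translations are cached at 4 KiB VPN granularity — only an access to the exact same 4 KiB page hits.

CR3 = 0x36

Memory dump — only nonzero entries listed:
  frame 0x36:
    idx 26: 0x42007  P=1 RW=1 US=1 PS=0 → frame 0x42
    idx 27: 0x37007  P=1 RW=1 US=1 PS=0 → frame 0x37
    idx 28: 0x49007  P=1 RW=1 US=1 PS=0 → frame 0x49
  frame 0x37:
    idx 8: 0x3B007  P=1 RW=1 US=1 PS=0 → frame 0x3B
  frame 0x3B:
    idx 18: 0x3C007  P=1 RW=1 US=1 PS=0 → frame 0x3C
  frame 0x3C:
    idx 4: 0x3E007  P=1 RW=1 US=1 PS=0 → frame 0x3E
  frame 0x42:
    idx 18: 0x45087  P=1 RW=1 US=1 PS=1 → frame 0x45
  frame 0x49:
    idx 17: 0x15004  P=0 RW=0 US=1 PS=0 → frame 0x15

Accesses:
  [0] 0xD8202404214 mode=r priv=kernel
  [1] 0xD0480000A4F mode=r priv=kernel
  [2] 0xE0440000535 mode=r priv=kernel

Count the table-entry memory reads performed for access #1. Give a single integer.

Per-access translation:
#0 VA=0xD8202404214 (r,kernel):
  L0 @0x36[27] → 0x37007  P=1,RW=1,US=1,PS=0
  L1 @0x37[8] → 0x3B007  P=1,RW=1,US=1,PS=0
  L2 @0x3B[18] → 0x3C007  P=1,RW=1,US=1,PS=0
  L3 @0x3C[4] → 0x3E007  P=1,RW=1,US=1,PS=0
  → PA=0x3E214  (4 entries read)
#1 VA=0xD0480000A4F (r,kernel):
  L0 @0x36[26] → 0x42007  P=1,RW=1,US=1,PS=0
  L1 @0x42[18] → 0x45087  P=1,RW=1,US=1,PS=1
  → PA=0x45A4F (huge @L1)  (2 entries read)
#2 VA=0xE0440000535 (r,kernel):
  L0 @0x36[28] → 0x49007  P=1,RW=1,US=1,PS=0
  L1 @0x49[17] → 0x15004  P=0,RW=0,US=1,PS=0
  → PAGE_NOT_PRESENT  (2 entries read)

Entries read for #1: 2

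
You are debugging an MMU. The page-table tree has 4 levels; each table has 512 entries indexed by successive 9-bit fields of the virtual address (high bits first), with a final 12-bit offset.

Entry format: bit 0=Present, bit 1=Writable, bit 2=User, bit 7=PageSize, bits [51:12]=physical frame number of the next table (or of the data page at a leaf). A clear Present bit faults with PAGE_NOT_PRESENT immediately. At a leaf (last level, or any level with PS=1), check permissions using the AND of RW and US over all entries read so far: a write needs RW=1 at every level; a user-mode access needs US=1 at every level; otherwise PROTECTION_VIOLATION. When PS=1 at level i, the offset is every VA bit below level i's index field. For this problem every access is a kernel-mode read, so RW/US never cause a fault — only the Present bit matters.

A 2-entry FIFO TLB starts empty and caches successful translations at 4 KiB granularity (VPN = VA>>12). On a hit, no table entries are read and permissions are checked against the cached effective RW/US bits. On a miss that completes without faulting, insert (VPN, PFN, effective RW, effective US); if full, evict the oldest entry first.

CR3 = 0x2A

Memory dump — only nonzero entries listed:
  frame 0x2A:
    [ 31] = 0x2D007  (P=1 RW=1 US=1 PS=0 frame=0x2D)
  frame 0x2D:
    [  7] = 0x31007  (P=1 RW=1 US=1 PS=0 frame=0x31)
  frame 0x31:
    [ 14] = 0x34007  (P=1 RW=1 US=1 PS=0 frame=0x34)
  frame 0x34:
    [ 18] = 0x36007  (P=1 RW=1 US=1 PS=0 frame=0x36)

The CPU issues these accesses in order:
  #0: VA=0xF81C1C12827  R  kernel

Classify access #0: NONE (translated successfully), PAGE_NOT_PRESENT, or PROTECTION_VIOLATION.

Trace:
#0 VA=0xF81C1C12827 (r,kernel):
  [0] read 0x2A idx=31: raw=0x2D007 flags P=1 W=1 U=1 S=0
  [1] read 0x2D idx=7: raw=0x31007 flags P=1 W=1 U=1 S=0
  [2] read 0x31 idx=14: raw=0x34007 flags P=1 W=1 U=1 S=0
  [3] read 0x34 idx=18: raw=0x36007 flags P=1 W=1 U=1 S=0
  ⇒ phys 0x36827  [4 reads]

Access #0 fault: NONE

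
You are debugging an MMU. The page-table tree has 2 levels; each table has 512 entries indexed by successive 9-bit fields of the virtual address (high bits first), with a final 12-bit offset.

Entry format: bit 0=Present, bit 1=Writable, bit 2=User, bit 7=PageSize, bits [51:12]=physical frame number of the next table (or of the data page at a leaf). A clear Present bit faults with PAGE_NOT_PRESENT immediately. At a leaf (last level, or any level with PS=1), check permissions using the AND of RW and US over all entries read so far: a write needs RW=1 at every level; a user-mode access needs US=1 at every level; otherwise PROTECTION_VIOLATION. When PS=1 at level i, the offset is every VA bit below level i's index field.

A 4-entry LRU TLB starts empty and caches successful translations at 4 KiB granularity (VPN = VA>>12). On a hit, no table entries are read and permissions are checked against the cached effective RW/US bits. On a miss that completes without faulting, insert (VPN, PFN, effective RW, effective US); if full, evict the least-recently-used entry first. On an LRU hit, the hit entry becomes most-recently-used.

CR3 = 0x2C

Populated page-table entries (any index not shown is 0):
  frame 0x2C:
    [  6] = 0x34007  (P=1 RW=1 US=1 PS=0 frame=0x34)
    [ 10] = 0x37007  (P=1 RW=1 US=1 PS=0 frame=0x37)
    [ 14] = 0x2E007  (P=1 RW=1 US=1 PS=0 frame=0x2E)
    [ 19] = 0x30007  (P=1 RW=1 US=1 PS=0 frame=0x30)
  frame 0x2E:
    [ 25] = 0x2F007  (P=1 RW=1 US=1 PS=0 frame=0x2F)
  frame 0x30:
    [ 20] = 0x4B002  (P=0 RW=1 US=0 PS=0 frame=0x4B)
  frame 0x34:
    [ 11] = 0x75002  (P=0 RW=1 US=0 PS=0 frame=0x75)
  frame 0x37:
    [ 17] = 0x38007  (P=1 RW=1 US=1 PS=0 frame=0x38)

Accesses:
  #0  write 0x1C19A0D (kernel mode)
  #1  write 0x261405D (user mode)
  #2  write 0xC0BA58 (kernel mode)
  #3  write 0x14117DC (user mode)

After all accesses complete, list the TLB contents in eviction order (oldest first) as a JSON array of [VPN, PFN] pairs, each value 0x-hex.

Walk each access:
#0 VA=0x1C19A0D (w,kernel):
  lvl0: tbl 0x2C, slot 14 ⇒ 0x2E007 (P1/RW1/US1/PS0)
  lvl1: tbl 0x2E, slot 25 ⇒ 0x2F007 (P1/RW1/US1/PS0)
  ✓ 0x2FA0D  — 2 lookups
#1 VA=0x261405D (w,user):
  lvl0: tbl 0x2C, slot 19 ⇒ 0x30007 (P1/RW1/US1/PS0)
  lvl1: tbl 0x30, slot 20 ⇒ 0x4B002 (P0/RW1/US0/PS0)
  ✗ PAGE_NOT_PRESENT  [2 reads]
#2 VA=0xC0BA58 (w,kernel):
  lvl0: tbl 0x2C, slot 6 ⇒ 0x34007 (P1/RW1/US1/PS0)
  lvl1: tbl 0x34, slot 11 ⇒ 0x75002 (P0/RW1/US0/PS0)
  ✗ PAGE_NOT_PRESENT  [2 reads]
#3 VA=0x14117DC (w,user):
  lvl0: tbl 0x2C, slot 10 ⇒ 0x37007 (P1/RW1/US1/PS0)
  lvl1: tbl 0x37, slot 17 ⇒ 0x38007 (P1/RW1/US1/PS0)
  ✓ 0x387DC  — 2 lookups

TLB: [["0x1C19", "0x2F"], ["0x1411", "0x38"]]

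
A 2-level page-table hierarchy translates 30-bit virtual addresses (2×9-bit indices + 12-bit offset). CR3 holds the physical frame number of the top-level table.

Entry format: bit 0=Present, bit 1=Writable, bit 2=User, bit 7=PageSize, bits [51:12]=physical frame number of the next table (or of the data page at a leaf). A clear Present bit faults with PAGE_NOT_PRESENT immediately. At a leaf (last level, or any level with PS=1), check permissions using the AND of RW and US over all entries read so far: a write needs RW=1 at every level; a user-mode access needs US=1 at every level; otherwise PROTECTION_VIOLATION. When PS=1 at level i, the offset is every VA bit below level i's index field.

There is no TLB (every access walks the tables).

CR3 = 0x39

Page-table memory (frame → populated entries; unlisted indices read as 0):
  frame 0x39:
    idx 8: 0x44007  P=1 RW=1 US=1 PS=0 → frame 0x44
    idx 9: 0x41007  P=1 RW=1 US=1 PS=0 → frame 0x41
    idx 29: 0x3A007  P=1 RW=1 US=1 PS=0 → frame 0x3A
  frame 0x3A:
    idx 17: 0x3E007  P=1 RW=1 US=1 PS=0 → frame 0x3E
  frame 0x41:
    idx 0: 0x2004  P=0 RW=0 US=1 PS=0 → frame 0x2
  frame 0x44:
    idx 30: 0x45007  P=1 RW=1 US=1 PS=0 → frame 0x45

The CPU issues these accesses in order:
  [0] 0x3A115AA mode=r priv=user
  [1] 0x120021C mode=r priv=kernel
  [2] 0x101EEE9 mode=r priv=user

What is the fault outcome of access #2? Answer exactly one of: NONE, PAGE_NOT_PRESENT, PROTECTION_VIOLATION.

Trace:
#0 VA=0x3A115AA (r,user):
  lvl0: tbl 0x39, slot 29 ⇒ 0x3A007 (P1/RW1/US1/PS0)
  lvl1: tbl 0x3A, slot 17 ⇒ 0x3E007 (P1/RW1/US1/PS0)
  → PA=0x3E5AA  (2 entries read)
#1 VA=0x120021C (r,kernel):
  lvl0: tbl 0x39, slot 9 ⇒ 0x41007 (P1/RW1/US1/PS0)
  lvl1: tbl 0x41, slot 0 ⇒ 0x2004 (P0/RW0/US1/PS0)
  ✗ PAGE_NOT_PRESENT  [2 reads]
#2 VA=0x101EEE9 (r,user):
  lvl0: tbl 0x39, slot 8 ⇒ 0x44007 (P1/RW1/US1/PS0)
  lvl1: tbl 0x44, slot 30 ⇒ 0x45007 (P1/RW1/US1/PS0)
  → PA=0x45EE9  (2 entries read)

Access #2 fault: NONE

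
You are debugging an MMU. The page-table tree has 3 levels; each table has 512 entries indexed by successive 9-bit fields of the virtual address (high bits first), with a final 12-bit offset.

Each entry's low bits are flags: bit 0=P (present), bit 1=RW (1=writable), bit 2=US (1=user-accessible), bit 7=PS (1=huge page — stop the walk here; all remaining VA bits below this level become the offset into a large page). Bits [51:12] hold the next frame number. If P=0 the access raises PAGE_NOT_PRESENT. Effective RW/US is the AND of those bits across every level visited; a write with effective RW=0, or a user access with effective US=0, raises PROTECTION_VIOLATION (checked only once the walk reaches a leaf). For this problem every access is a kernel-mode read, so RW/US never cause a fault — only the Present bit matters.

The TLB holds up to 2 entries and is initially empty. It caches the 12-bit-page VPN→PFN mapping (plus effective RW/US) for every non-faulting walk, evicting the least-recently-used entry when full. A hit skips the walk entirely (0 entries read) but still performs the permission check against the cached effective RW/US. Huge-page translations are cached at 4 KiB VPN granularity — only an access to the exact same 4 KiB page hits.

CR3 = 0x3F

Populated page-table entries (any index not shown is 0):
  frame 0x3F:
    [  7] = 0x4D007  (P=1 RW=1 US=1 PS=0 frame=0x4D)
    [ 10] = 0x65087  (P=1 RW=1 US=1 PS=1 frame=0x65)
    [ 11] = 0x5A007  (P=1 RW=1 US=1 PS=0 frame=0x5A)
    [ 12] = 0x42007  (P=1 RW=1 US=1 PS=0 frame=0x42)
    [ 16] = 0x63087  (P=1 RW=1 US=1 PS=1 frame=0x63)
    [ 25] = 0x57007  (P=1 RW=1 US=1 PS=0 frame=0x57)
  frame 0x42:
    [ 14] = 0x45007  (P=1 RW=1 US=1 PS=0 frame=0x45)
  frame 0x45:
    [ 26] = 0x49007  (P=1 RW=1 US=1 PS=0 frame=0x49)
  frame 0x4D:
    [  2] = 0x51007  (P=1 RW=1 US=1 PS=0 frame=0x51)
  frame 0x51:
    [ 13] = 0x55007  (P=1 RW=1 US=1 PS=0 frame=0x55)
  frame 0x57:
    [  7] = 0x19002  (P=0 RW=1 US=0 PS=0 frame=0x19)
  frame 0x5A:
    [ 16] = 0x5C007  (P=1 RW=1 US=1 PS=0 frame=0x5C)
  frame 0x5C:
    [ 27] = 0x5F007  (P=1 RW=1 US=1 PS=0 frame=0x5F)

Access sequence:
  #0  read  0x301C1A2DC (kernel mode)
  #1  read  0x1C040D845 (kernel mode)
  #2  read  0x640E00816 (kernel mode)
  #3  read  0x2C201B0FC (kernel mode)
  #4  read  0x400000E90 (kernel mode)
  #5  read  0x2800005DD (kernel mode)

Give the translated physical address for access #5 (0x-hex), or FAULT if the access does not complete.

Trace:
#0 VA=0x301C1A2DC (r,kernel):
  [0] read 0x3F idx=12: raw=0x42007 flags P=1 W=1 U=1 S=0
  [1] read 0x42 idx=14: raw=0x45007 flags P=1 W=1 U=1 S=0
  [2] read 0x45 idx=26: raw=0x49007 flags P=1 W=1 U=1 S=0
  ⇒ phys 0x492DC  [3 reads]
#1 VA=0x1C040D845 (r,kernel):
  [0] read 0x3F idx=7: raw=0x4D007 flags P=1 W=1 U=1 S=0
  [1] read 0x4D idx=2: raw=0x51007 flags P=1 W=1 U=1 S=0
  [2] read 0x51 idx=13: raw=0x55007 flags P=1 W=1 U=1 S=0
  ⇒ phys 0x55845  [3 reads]
#2 VA=0x640E00816 (r,kernel):
  [0] read 0x3F idx=25: raw=0x57007 flags P=1 W=1 U=1 S=0
  [1] read 0x57 idx=7: raw=0x19002 flags P=0 W=1 U=0 S=0
  ⇒ fault: PAGE_NOT_PRESENT  — 2 lookups
#3 VA=0x2C201B0FC (r,kernel):
  [0] read 0x3F idx=11: raw=0x5A007 flags P=1 W=1 U=1 S=0
  [1] read 0x5A idx=16: raw=0x5C007 flags P=1 W=1 U=1 S=0
  [2] read 0x5C idx=27: raw=0x5F007 flags P=1 W=1 U=1 S=0
  ⇒ phys 0x5F0FC  [3 reads]
#4 VA=0x400000E90 (r,kernel):
  [0] read 0x3F idx=16: raw=0x63087 flags P=1 W=1 U=1 S=1
  ⇒ phys 0x63E90 (huge @L0)  [1 reads]
#5 VA=0x2800005DD (r,kernel):
  [0] read 0x3F idx=10: raw=0x65087 flags P=1 W=1 U=1 S=1
  ⇒ phys 0x655DD (huge @L0)  [1 reads]

Access #5 PA: 0x655DD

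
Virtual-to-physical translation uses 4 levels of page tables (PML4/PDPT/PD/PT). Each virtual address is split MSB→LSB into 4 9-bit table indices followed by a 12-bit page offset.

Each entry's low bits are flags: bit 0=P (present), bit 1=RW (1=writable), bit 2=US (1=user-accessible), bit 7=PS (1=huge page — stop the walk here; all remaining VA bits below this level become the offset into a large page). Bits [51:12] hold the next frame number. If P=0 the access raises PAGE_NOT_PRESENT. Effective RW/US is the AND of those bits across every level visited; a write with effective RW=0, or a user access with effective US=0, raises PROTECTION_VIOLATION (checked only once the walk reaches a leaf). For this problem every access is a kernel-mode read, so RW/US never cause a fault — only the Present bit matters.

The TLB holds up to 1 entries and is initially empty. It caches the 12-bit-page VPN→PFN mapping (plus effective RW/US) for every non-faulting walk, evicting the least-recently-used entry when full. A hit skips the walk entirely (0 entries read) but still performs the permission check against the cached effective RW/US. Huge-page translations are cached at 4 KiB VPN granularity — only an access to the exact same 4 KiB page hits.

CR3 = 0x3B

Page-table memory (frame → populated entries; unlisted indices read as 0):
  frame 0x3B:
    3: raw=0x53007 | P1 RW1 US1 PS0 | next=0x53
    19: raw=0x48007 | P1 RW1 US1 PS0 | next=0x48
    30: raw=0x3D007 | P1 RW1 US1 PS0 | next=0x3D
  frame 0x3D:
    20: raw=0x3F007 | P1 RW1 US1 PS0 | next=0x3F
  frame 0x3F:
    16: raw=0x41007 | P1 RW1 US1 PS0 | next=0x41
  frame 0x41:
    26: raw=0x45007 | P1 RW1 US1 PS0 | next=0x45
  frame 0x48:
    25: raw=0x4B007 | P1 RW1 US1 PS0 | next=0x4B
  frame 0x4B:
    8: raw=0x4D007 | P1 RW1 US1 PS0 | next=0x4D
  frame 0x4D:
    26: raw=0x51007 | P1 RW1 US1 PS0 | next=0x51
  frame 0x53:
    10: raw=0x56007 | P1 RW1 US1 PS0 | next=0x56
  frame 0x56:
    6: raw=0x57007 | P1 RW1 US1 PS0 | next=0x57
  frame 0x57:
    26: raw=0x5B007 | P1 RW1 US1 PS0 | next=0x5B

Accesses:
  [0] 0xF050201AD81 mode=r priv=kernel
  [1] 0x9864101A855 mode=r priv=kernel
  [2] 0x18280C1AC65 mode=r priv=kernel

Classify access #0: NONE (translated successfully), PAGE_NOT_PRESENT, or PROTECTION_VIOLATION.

Walk each access:
#0 VA=0xF050201AD81 (r,kernel):
  L0: frame=0x3B idx=30 entry=0x3D007 [P=1 RW=1 US=1 PS=0]
  L1: frame=0x3D idx=20 entry=0x3F007 [P=1 RW=1 US=1 PS=0]
  L2: frame=0x3F idx=16 entry=0x41007 [P=1 RW=1 US=1 PS=0]
  L3: frame=0x41 idx=26 entry=0x45007 [P=1 RW=1 US=1 PS=0]
  → PA=0x45D81  (4 entries read)
#1 VA=0x9864101A855 (r,kernel):
  L0: frame=0x3B idx=19 entry=0x48007 [P=1 RW=1 US=1 PS=0]
  L1: frame=0x48 idx=25 entry=0x4B007 [P=1 RW=1 US=1 PS=0]
  L2: frame=0x4B idx=8 entry=0x4D007 [P=1 RW=1 US=1 PS=0]
  L3: frame=0x4D idx=26 entry=0x51007 [P=1 RW=1 US=1 PS=0]
  → PA=0x51855  (4 entries read)
#2 VA=0x18280C1AC65 (r,kernel):
  L0: frame=0x3B idx=3 entry=0x53007 [P=1 RW=1 US=1 PS=0]
  L1: frame=0x53 idx=10 entry=0x56007 [P=1 RW=1 US=1 PS=0]
  L2: frame=0x56 idx=6 entry=0x57007 [P=1 RW=1 US=1 PS=0]
  L3: frame=0x57 idx=26 entry=0x5B007 [P=1 RW=1 US=1 PS=0]
  → PA=0x5BC65  (4 entries read)

Access #0 fault: NONE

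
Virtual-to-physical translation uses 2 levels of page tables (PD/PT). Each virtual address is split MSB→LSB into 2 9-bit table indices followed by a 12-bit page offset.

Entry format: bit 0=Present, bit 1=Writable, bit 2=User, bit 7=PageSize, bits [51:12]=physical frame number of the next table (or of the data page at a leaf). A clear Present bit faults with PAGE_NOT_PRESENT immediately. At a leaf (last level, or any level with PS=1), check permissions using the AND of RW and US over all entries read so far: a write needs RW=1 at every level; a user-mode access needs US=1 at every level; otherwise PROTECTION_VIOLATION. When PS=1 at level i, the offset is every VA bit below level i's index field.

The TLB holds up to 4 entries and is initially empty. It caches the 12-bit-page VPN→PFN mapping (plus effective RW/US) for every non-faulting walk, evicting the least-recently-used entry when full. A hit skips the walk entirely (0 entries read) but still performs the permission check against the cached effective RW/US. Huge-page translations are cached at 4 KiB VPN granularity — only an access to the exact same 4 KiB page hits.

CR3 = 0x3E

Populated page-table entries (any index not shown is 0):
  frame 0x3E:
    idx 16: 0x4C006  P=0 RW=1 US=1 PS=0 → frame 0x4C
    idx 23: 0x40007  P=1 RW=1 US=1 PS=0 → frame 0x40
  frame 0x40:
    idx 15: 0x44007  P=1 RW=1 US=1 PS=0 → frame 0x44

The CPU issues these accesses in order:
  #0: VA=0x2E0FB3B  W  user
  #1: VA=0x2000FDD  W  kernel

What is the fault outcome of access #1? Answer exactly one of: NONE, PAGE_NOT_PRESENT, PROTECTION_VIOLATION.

Walk each access:
#0 VA=0x2E0FB3B (w,user):
  [0] read 0x3E idx=23: raw=0x40007 flags P=1 W=1 U=1 S=0
  [1] read 0x40 idx=15: raw=0x44007 flags P=1 W=1 U=1 S=0
  ⇒ phys 0x44B3B  [2 reads]
#1 VA=0x2000FDD (w,kernel):
  [0] read 0x3E idx=16: raw=0x4C006 flags P=0 W=1 U=1 S=0
  → PAGE_NOT_PRESENT  (1 entries read)

Access #1 fault: PAGE_NOT_PRESENT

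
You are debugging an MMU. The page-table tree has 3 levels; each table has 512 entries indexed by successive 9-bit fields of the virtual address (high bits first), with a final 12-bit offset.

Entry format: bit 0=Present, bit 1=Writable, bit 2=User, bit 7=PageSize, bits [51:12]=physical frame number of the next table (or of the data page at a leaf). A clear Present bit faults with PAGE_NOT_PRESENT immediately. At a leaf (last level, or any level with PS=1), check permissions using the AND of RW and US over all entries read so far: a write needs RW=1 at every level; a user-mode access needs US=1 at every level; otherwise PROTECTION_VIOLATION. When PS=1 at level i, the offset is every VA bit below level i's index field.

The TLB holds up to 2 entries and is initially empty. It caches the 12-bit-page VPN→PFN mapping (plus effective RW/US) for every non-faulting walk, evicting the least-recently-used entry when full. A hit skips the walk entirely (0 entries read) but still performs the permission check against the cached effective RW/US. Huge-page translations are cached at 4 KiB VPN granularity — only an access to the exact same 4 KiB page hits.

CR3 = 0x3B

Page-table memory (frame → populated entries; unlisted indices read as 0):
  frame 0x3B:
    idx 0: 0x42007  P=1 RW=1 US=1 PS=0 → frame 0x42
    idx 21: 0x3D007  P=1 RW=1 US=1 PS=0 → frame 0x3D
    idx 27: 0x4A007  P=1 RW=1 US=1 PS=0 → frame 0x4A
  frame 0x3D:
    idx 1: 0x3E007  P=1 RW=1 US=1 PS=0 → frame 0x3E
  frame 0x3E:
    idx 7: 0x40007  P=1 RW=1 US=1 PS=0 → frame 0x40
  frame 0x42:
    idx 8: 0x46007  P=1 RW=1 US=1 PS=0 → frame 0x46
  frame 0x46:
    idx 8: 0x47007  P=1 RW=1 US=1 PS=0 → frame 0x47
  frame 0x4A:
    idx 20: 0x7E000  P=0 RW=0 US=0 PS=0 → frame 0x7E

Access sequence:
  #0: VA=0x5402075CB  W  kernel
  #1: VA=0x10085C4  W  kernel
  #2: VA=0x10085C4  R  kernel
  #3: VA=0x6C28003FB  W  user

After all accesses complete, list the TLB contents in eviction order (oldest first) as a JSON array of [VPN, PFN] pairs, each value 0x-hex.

Per-access translation:
#0 VA=0x5402075CB (w,kernel):
  L0: frame=0x3B idx=21 entry=0x3D007 [P=1 RW=1 US=1 PS=0]
  L1: frame=0x3D idx=1 entry=0x3E007 [P=1 RW=1 US=1 PS=0]
  L2: frame=0x3E idx=7 entry=0x40007 [P=1 RW=1 US=1 PS=0]
  → PA=0x405CB  (3 entries read)
#1 VA=0x10085C4 (w,kernel):
  L0: frame=0x3B idx=0 entry=0x42007 [P=1 RW=1 US=1 PS=0]
  L1: frame=0x42 idx=8 entry=0x46007 [P=1 RW=1 US=1 PS=0]
  L2: frame=0x46 idx=8 entry=0x47007 [P=1 RW=1 US=1 PS=0]
  → PA=0x475C4  (3 entries read)
#2 VA=0x10085C4 (r,kernel):
  TLB hit vpn=0x1008 → PA=0x475C4
#3 VA=0x6C28003FB (w,user):
  L0: frame=0x3B idx=27 entry=0x4A007 [P=1 RW=1 US=1 PS=0]
  L1: frame=0x4A idx=20 entry=0x7E000 [P=0 RW=0 US=0 PS=0]
  ✗ PAGE_NOT_PRESENT  [2 reads]

TLB: [["0x540207", "0x40"], ["0x1008", "0x47"]]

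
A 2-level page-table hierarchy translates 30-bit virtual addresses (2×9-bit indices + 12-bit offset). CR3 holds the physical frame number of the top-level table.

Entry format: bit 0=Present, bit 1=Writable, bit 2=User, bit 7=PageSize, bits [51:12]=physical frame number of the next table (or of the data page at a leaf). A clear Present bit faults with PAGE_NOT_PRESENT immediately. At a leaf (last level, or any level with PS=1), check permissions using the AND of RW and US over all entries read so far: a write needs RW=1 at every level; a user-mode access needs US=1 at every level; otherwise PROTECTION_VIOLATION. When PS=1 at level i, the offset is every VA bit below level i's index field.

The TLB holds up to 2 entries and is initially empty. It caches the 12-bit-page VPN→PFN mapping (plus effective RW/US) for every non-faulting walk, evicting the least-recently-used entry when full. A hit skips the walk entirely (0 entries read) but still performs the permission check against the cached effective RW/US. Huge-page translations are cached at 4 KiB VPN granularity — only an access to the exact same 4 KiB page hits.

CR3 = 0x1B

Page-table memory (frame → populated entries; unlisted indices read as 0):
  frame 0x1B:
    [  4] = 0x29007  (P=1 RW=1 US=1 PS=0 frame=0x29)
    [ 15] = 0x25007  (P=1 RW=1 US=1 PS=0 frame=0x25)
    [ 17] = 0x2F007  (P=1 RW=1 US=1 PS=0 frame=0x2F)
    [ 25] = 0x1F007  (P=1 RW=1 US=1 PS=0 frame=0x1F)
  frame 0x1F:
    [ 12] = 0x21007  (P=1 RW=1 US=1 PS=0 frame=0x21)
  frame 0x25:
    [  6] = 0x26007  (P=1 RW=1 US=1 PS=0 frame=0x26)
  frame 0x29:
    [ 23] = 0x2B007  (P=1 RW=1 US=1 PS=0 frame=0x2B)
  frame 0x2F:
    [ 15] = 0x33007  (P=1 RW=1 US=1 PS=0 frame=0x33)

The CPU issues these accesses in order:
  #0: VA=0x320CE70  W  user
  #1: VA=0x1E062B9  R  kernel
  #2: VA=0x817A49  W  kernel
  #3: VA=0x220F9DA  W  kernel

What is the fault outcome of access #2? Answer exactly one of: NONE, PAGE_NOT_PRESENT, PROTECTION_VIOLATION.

Walk each access:
#0 VA=0x320CE70 (w,user):
  lvl0: tbl 0x1B, slot 25 ⇒ 0x1F007 (P1/RW1/US1/PS0)
  lvl1: tbl 0x1F, slot 12 ⇒ 0x21007 (P1/RW1/US1/PS0)
  ✓ 0x21E70  — 2 lookups
#1 VA=0x1E062B9 (r,kernel):
  lvl0: tbl 0x1B, slot 15 ⇒ 0x25007 (P1/RW1/US1/PS0)
  lvl1: tbl 0x25, slot 6 ⇒ 0x26007 (P1/RW1/US1/PS0)
  ✓ 0x262B9  — 2 lookups
#2 VA=0x817A49 (w,kernel):
  lvl0: tbl 0x1B, slot 4 ⇒ 0x29007 (P1/RW1/US1/PS0)
  lvl1: tbl 0x29, slot 23 ⇒ 0x2B007 (P1/RW1/US1/PS0)
  ✓ 0x2BA49  — 2 lookups
#3 VA=0x220F9DA (w,kernel):
  lvl0: tbl 0x1B, slot 17 ⇒ 0x2F007 (P1/RW1/US1/PS0)
  lvl1: tbl 0x2F, slot 15 ⇒ 0x33007 (P1/RW1/US1/PS0)
  ✓ 0x339DA  — 2 lookups

Access #2 fault: NONE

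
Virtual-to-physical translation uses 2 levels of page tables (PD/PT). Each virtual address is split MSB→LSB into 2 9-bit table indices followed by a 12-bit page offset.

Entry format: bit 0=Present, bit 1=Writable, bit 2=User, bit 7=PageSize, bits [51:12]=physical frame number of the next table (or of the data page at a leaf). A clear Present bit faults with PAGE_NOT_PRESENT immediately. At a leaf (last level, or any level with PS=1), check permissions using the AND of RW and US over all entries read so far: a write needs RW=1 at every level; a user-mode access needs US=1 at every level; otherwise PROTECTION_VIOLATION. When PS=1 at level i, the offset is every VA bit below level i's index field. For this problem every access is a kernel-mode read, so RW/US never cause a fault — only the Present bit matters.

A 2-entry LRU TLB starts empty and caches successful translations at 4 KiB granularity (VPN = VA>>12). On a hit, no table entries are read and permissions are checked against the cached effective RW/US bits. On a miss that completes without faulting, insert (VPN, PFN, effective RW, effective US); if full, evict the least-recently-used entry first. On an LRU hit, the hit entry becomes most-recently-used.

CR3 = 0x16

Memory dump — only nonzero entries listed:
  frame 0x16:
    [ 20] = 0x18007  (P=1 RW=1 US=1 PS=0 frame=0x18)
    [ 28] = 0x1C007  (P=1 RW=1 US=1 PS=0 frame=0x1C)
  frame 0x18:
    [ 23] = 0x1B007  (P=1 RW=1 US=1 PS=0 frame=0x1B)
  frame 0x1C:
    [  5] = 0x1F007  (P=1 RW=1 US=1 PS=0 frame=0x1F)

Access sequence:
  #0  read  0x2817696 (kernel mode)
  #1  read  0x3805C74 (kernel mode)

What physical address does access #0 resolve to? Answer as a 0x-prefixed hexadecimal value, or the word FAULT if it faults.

Per-access translation:
#0 VA=0x2817696 (r,kernel):
  lvl0: tbl 0x16, slot 20 ⇒ 0x18007 (P1/RW1/US1/PS0)
  lvl1: tbl 0x18, slot 23 ⇒ 0x1B007 (P1/RW1/US1/PS0)
  ⇒ phys 0x1B696  [2 reads]
#1 VA=0x3805C74 (r,kernel):
  lvl0: tbl 0x16, slot 28 ⇒ 0x1C007 (P1/RW1/US1/PS0)
  lvl1: tbl 0x1C, slot 5 ⇒ 0x1F007 (P1/RW1/US1/PS0)
  ⇒ phys 0x1FC74  [2 reads]

Access #0 PA: 0x1B696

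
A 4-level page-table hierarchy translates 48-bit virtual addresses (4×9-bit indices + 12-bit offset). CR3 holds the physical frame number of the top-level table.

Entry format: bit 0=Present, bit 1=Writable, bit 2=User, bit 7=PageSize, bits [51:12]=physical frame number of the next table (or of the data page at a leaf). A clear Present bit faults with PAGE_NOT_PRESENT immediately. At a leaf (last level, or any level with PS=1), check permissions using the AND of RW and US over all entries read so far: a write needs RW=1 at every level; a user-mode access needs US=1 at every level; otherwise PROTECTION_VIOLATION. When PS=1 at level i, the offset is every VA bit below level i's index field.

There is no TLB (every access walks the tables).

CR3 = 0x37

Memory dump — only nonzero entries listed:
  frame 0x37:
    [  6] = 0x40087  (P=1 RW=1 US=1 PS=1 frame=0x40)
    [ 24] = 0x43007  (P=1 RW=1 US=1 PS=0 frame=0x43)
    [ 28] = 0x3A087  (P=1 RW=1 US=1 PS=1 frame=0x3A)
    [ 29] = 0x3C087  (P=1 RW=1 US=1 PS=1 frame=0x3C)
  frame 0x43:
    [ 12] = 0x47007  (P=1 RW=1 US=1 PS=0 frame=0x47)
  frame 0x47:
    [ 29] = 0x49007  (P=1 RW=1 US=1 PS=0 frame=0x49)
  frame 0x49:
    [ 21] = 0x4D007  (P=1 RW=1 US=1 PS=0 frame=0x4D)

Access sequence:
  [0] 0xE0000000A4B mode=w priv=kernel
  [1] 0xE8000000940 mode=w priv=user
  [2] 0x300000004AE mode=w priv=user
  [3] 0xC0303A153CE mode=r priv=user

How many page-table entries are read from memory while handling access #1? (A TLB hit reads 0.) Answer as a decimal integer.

Per-access translation:
#0 VA=0xE0000000A4B (w,kernel):
  lvl0: tbl 0x37, slot 28 ⇒ 0x3A087 (P1/RW1/US1/PS1)
  ⇒ phys 0x3AA4B (huge @L0)  [1 reads]
#1 VA=0xE8000000940 (w,user):
  lvl0: tbl 0x37, slot 29 ⇒ 0x3C087 (P1/RW1/US1/PS1)
  ⇒ phys 0x3C940 (huge @L0)  [1 reads]
#2 VA=0x300000004AE (w,user):
  lvl0: tbl 0x37, slot 6 ⇒ 0x40087 (P1/RW1/US1/PS1)
  ⇒ phys 0x404AE (huge @L0)  [1 reads]
#3 VA=0xC0303A153CE (r,user):
  lvl0: tbl 0x37, slot 24 ⇒ 0x43007 (P1/RW1/US1/PS0)
  lvl1: tbl 0x43, slot 12 ⇒ 0x47007 (P1/RW1/US1/PS0)
  lvl2: tbl 0x47, slot 29 ⇒ 0x49007 (P1/RW1/US1/PS0)
  lvl3: tbl 0x49, slot 21 ⇒ 0x4D007 (P1/RW1/US1/PS0)
  ⇒ phys 0x4D3CE  [4 reads]

Entries read for #1: 1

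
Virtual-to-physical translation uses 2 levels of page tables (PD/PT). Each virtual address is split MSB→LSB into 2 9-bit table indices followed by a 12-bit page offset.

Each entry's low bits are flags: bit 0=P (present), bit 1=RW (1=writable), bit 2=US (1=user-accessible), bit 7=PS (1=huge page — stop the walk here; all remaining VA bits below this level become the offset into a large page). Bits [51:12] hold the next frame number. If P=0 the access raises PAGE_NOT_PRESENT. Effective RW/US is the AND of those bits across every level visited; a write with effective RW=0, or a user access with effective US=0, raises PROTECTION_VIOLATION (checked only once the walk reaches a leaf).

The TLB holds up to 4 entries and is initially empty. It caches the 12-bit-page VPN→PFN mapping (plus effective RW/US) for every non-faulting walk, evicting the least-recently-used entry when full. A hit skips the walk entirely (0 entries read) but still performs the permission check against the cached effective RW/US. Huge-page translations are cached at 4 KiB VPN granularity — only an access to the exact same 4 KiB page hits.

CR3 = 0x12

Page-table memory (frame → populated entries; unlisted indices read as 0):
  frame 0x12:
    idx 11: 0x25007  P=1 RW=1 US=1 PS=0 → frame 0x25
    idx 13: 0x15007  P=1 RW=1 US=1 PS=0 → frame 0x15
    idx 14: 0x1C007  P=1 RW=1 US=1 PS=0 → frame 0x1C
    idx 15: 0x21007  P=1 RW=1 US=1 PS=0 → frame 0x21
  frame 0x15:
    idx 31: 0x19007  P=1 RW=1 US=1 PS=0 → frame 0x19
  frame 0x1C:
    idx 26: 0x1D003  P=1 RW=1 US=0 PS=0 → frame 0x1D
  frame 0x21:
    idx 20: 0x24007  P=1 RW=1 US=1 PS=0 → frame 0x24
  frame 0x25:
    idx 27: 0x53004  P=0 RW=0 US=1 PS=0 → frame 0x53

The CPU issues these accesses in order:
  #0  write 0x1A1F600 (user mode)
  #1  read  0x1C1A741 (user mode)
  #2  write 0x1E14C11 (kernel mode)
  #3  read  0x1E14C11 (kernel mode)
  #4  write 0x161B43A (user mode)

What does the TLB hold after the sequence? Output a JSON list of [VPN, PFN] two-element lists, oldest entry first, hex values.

Trace:
#0 VA=0x1A1F600 (w,user):
  lvl0: tbl 0x12, slot 13 ⇒ 0x15007 (P1/RW1/US1/PS0)
  lvl1: tbl 0x15, slot 31 ⇒ 0x19007 (P1/RW1/US1/PS0)
  ✓ 0x19600  — 2 lookups
#1 VA=0x1C1A741 (r,user):
  lvl0: tbl 0x12, slot 14 ⇒ 0x1C007 (P1/RW1/US1/PS0)
  lvl1: tbl 0x1C, slot 26 ⇒ 0x1D003 (P1/RW1/US0/PS0)
  → PROTECTION_VIOLATION  (2 entries read)
#2 VA=0x1E14C11 (w,kernel):
  lvl0: tbl 0x12, slot 15 ⇒ 0x21007 (P1/RW1/US1/PS0)
  lvl1: tbl 0x21, slot 20 ⇒ 0x24007 (P1/RW1/US1/PS0)
  ✓ 0x24C11  — 2 lookups
#3 VA=0x1E14C11 (r,kernel):
  TLB hit vpn=0x1E14 → PA=0x24C11
#4 VA=0x161B43A (w,user):
  lvl0: tbl 0x12, slot 11 ⇒ 0x25007 (P1/RW1/US1/PS0)
  lvl1: tbl 0x25, slot 27 ⇒ 0x53004 (P0/RW0/US1/PS0)
  → PAGE_NOT_PRESENT  (2 entries read)

TLB: [["0x1A1F", "0x19"], ["0x1E14", "0x24"]]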